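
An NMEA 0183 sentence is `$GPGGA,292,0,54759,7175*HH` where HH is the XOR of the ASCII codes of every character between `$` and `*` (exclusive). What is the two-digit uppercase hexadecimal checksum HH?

XOR the ASCII codes of the payload characters:
  'G' = 0x47 → acc = 0x47
  'P' = 0x50 → acc = 0x17
  'G' = 0x47 → acc = 0x50
  'G' = 0x47 → acc = 0x17
  'A' = 0x41 → acc = 0x56
  ',' = 0x2C → acc = 0x7A
  '2' = 0x32 → acc = 0x48
  '9' = 0x39 → acc = 0x71
  '2' = 0x32 → acc = 0x43
  ',' = 0x2C → acc = 0x6F
  '0' = 0x30 → acc = 0x5F
  ',' = 0x2C → acc = 0x73
  '5' = 0x35 → acc = 0x46
  '4' = 0x34 → acc = 0x72
  '7' = 0x37 → acc = 0x45
  '5' = 0x35 → acc = 0x70
  '9' = 0x39 → acc = 0x49
  ',' = 0x2C → acc = 0x65
  '7' = 0x37 → acc = 0x52
  '1' = 0x31 → acc = 0x63
  '7' = 0x37 → acc = 0x54
  '5' = 0x35 → acc = 0x61
Checksum = 0x61.

61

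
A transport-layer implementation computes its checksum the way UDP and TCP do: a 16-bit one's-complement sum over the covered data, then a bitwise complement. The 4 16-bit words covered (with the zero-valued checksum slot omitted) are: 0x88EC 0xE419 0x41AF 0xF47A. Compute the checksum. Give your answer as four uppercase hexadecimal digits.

5CCF

One's-complement addition (fold any carry out of bit 15 back into bit 0):
  0x88EC + 0xE419 = 0x16D05 → wrap carry → 0x6D06
  0x6D06 + 0x41AF = 0x0AEB5
  0xAEB5 + 0xF47A = 0x1A32F → wrap carry → 0xA330
One's-complement sum = 0xA330.
Checksum = ~0xA330 & 0xFFFF = 0x5CCF.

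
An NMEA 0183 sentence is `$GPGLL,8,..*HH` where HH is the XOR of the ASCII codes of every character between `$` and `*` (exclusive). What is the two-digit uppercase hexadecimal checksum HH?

68

XOR the ASCII codes of the payload characters:
  'G' = 0x47 → acc = 0x47
  'P' = 0x50 → acc = 0x17
  'G' = 0x47 → acc = 0x50
  'L' = 0x4C → acc = 0x1C
  'L' = 0x4C → acc = 0x50
  ',' = 0x2C → acc = 0x7C
  '8' = 0x38 → acc = 0x44
  ',' = 0x2C → acc = 0x68
  '.' = 0x2E → acc = 0x46
  '.' = 0x2E → acc = 0x68
Checksum = 0x68.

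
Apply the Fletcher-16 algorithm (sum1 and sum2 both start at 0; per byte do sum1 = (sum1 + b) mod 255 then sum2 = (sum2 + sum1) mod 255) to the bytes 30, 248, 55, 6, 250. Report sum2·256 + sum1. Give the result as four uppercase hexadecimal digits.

274F

Running sums (mod 255):
  after byte 0 (30): sum1=30, sum2=30
  after byte 1 (248): sum1=23, sum2=53
  after byte 2 (55): sum1=78, sum2=131
  after byte 3 (6): sum1=84, sum2=215
  after byte 4 (250): sum1=79, sum2=39
Checksum = sum2·256 + sum1 = 39·256 + 79 = 10063 = 0x274F.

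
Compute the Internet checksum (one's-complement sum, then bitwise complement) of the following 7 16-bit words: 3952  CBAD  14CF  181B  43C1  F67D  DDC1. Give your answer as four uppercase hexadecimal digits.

One's-complement addition (fold any carry out of bit 15 back into bit 0):
  0x3952 + 0xCBAD = 0x104FF → wrap carry → 0x0500
  0x0500 + 0x14CF = 0x019CF
  0x19CF + 0x181B = 0x031EA
  0x31EA + 0x43C1 = 0x075AB
  0x75AB + 0xF67D = 0x16C28 → wrap carry → 0x6C29
  0x6C29 + 0xDDC1 = 0x149EA → wrap carry → 0x49EB
One's-complement sum = 0x49EB.
Checksum = ~0x49EB & 0xFFFF = 0xB614.

B614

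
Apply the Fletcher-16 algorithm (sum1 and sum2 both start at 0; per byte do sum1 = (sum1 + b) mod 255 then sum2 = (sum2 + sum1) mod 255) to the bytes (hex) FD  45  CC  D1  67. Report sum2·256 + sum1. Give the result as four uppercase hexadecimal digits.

7C49

Running sums (mod 255):
  after byte 0 (FD): sum1=253, sum2=253
  after byte 1 (45): sum1=67, sum2=65
  after byte 2 (CC): sum1=16, sum2=81
  after byte 3 (D1): sum1=225, sum2=51
  after byte 4 (67): sum1=73, sum2=124
Checksum = sum2·256 + sum1 = 124·256 + 73 = 31817 = 0x7C49.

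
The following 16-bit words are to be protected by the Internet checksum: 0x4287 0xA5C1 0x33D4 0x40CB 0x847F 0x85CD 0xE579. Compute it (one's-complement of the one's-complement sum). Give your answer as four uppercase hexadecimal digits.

B350

One's-complement addition (fold any carry out of bit 15 back into bit 0):
  0x4287 + 0xA5C1 = 0x0E848
  0xE848 + 0x33D4 = 0x11C1C → wrap carry → 0x1C1D
  0x1C1D + 0x40CB = 0x05CE8
  0x5CE8 + 0x847F = 0x0E167
  0xE167 + 0x85CD = 0x16734 → wrap carry → 0x6735
  0x6735 + 0xE579 = 0x14CAE → wrap carry → 0x4CAF
One's-complement sum = 0x4CAF.
Checksum = ~0x4CAF & 0xFFFF = 0xB350.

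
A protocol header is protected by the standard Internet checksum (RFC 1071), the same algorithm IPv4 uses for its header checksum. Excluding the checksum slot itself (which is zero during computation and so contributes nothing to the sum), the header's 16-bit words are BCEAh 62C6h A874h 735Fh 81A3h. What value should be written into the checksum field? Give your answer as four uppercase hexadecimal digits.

One's-complement addition (fold any carry out of bit 15 back into bit 0):
  0xBCEA + 0x62C6 = 0x11FB0 → wrap carry → 0x1FB1
  0x1FB1 + 0xA874 = 0x0C825
  0xC825 + 0x735F = 0x13B84 → wrap carry → 0x3B85
  0x3B85 + 0x81A3 = 0x0BD28
One's-complement sum = 0xBD28.
Checksum = ~0xBD28 & 0xFFFF = 0x42D7.

42D7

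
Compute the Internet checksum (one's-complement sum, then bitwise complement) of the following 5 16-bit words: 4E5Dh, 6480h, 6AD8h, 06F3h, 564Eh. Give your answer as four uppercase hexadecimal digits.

One's-complement addition (fold any carry out of bit 15 back into bit 0):
  0x4E5D + 0x6480 = 0x0B2DD
  0xB2DD + 0x6AD8 = 0x11DB5 → wrap carry → 0x1DB6
  0x1DB6 + 0x06F3 = 0x024A9
  0x24A9 + 0x564E = 0x07AF7
One's-complement sum = 0x7AF7.
Checksum = ~0x7AF7 & 0xFFFF = 0x8508.

8508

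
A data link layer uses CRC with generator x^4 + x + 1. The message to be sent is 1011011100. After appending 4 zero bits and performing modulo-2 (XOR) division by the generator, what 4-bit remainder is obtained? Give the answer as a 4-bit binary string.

0110

Append 4 zeros: 10110111000000. Divide by 10011 (XOR where the leading bit is 1):
  pos 0: 10110 XOR 10011 = 00101
  pos 2: 10111 XOR 10011 = 00100
  pos 4: 10010 XOR 10011 = 00001
  pos 8: 10000 XOR 10011 = 00011
Remainder (last 4 bits) = 0110. This is the CRC / FCS.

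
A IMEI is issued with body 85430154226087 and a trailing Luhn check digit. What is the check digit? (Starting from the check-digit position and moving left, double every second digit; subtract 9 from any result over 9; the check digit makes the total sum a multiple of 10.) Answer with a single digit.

Partial digits right→left: 7 8 0 6 2 2 4 5 1 0 3 4 5 8
Double every second digit counting from the check-digit position (so the 1st, 3rd, 5th, ... of the partial from the right).
  doubled (with −9 where >9): 5 0 4 8 2 6 1 → sum 26
  kept as-is: 8 6 2 5 0 4 8 → sum 33
Total = 26 + 33 = 59.
Check digit = (10 − (59 mod 10)) mod 10 = 1.

1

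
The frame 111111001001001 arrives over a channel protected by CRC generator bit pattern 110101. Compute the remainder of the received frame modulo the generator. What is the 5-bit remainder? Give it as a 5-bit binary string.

01101

Modulo-2 division of 111111001001001 by 110101:
  pos 0: 111111 XOR 110101 = 001010
  pos 2: 101000 XOR 110101 = 011101
  pos 3: 111011 XOR 110101 = 001110
  pos 5: 111000 XOR 110101 = 001101
  pos 7: 110110 XOR 110101 = 000011
Remainder = 01101 (nonzero — an error is detected).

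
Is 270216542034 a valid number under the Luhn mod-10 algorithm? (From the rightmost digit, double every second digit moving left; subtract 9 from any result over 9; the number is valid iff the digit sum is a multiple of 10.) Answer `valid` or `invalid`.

From the right, keep odd positions and double even positions (subtract 9 from any doubled value over 9):
  doubled (positions 2,4,...): 6 4 1 2 0 4 → sum 17
  kept (positions 1,3,...): 4 0 4 6 2 7 → sum 23
Total = 40.
40 mod 10 = 0, so the number is valid.

valid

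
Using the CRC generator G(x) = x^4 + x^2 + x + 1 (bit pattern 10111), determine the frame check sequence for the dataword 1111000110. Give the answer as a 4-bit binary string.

Append 4 zeros: 11110001100000. Divide by 10111 (XOR where the leading bit is 1):
  pos 0: 11110 XOR 10111 = 01001
  pos 1: 10010 XOR 10111 = 00101
  pos 3: 10101 XOR 10111 = 00010
  pos 6: 10100 XOR 10111 = 00011
  pos 9: 11000 XOR 10111 = 01111
Remainder (last 4 bits) = 1111. This is the CRC / FCS.

1111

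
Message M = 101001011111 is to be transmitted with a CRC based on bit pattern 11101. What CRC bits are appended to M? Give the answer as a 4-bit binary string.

0011

Append 4 zeros: 1010010111110000. Divide by 11101 (XOR where the leading bit is 1):
  pos 0: 10100 XOR 11101 = 01001
  pos 1: 10011 XOR 11101 = 01110
  pos 2: 11100 XOR 11101 = 00001
  pos 6: 11111 XOR 11101 = 00010
  pos 9: 10100 XOR 11101 = 01001
  pos 10: 10010 XOR 11101 = 01111
  pos 11: 11110 XOR 11101 = 00011
Remainder (last 4 bits) = 0011. This is the CRC / FCS.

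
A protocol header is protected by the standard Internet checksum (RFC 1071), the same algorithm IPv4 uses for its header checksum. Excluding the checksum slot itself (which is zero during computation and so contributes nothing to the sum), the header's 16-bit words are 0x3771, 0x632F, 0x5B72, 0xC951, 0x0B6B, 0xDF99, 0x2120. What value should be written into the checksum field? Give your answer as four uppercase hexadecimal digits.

3476

One's-complement addition (fold any carry out of bit 15 back into bit 0):
  0x3771 + 0x632F = 0x09AA0
  0x9AA0 + 0x5B72 = 0x0F612
  0xF612 + 0xC951 = 0x1BF63 → wrap carry → 0xBF64
  0xBF64 + 0x0B6B = 0x0CACF
  0xCACF + 0xDF99 = 0x1AA68 → wrap carry → 0xAA69
  0xAA69 + 0x2120 = 0x0CB89
One's-complement sum = 0xCB89.
Checksum = ~0xCB89 & 0xFFFF = 0x3476.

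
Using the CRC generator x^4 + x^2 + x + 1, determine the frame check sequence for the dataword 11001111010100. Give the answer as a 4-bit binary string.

1111

Append 4 zeros: 110011110101000000. Divide by 10111 (XOR where the leading bit is 1):
  pos 0: 11001 XOR 10111 = 01110
  pos 1: 11101 XOR 10111 = 01010
  pos 2: 10101 XOR 10111 = 00010
  pos 5: 10101 XOR 10111 = 00010
  pos 8: 10010 XOR 10111 = 00101
  pos 10: 10100 XOR 10111 = 00011
  pos 13: 11000 XOR 10111 = 01111
Remainder (last 4 bits) = 1111. This is the CRC / FCS.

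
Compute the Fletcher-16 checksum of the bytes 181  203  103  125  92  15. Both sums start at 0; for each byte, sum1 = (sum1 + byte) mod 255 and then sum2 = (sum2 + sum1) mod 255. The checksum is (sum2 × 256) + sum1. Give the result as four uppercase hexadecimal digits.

1BD1

Running sums (mod 255):
  after byte 0 (181): sum1=181, sum2=181
  after byte 1 (203): sum1=129, sum2=55
  after byte 2 (103): sum1=232, sum2=32
  after byte 3 (125): sum1=102, sum2=134
  after byte 4 (92): sum1=194, sum2=73
  after byte 5 (15): sum1=209, sum2=27
Checksum = sum2·256 + sum1 = 27·256 + 209 = 7121 = 0x1BD1.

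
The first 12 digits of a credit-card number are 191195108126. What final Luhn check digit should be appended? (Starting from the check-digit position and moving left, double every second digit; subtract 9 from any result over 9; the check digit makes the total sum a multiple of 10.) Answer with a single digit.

Partial digits right→left: 6 2 1 8 0 1 5 9 1 1 9 1
Double every second digit counting from the check-digit position (so the 1st, 3rd, 5th, ... of the partial from the right).
  doubled (with −9 where >9): 3 2 0 1 2 9 → sum 17
  kept as-is: 2 8 1 9 1 1 → sum 22
Total = 17 + 22 = 39.
Check digit = (10 − (39 mod 10)) mod 10 = 1.

1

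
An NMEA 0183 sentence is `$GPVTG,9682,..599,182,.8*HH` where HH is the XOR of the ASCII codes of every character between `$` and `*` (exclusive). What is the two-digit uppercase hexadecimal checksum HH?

4F

XOR the ASCII codes of the payload characters:
  'G' = 0x47 → acc = 0x47
  'P' = 0x50 → acc = 0x17
  'V' = 0x56 → acc = 0x41
  'T' = 0x54 → acc = 0x15
  'G' = 0x47 → acc = 0x52
  ',' = 0x2C → acc = 0x7E
  '9' = 0x39 → acc = 0x47
  '6' = 0x36 → acc = 0x71
  '8' = 0x38 → acc = 0x49
  '2' = 0x32 → acc = 0x7B
  ',' = 0x2C → acc = 0x57
  '.' = 0x2E → acc = 0x79
  '.' = 0x2E → acc = 0x57
  '5' = 0x35 → acc = 0x62
  '9' = 0x39 → acc = 0x5B
  '9' = 0x39 → acc = 0x62
  ',' = 0x2C → acc = 0x4E
  '1' = 0x31 → acc = 0x7F
  '8' = 0x38 → acc = 0x47
  '2' = 0x32 → acc = 0x75
  ',' = 0x2C → acc = 0x59
  '.' = 0x2E → acc = 0x77
  '8' = 0x38 → acc = 0x4F
Checksum = 0x4F.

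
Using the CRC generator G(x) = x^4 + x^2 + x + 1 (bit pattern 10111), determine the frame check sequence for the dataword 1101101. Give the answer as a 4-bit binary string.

Append 4 zeros: 11011010000. Divide by 10111 (XOR where the leading bit is 1):
  pos 0: 11011 XOR 10111 = 01100
  pos 1: 11000 XOR 10111 = 01111
  pos 2: 11111 XOR 10111 = 01000
  pos 3: 10000 XOR 10111 = 00111
  pos 5: 11100 XOR 10111 = 01011
  pos 6: 10110 XOR 10111 = 00001
Remainder (last 4 bits) = 0001. This is the CRC / FCS.

0001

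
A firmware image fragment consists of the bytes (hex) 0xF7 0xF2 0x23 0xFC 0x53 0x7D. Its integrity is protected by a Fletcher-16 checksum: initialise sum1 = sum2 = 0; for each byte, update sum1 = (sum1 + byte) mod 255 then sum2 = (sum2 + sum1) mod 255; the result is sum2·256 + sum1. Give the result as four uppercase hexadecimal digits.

36DB

Running sums (mod 255):
  after byte 0 (0xF7): sum1=247, sum2=247
  after byte 1 (0xF2): sum1=234, sum2=226
  after byte 2 (0x23): sum1=14, sum2=240
  after byte 3 (0xFC): sum1=11, sum2=251
  after byte 4 (0x53): sum1=94, sum2=90
  after byte 5 (0x7D): sum1=219, sum2=54
Checksum = sum2·256 + sum1 = 54·256 + 219 = 14043 = 0x36DB.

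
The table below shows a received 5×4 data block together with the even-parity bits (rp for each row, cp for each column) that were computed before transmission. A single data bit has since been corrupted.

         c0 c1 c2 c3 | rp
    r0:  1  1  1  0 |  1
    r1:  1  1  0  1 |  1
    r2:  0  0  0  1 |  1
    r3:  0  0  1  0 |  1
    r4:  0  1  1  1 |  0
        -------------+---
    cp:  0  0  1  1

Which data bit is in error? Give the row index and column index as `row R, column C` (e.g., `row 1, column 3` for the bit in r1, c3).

Recompute each row's even parity and compare to rp:
  r0: data parity 1, sent rp 1 → ok
  r1: data parity 1, sent rp 1 → ok
  r2: data parity 1, sent rp 1 → ok
  r3: data parity 1, sent rp 1 → ok
  r4: data parity 1, sent rp 0 → mismatch
Recompute each column's even parity and compare to cp:
  c0: data parity 0, sent cp 0 → ok
  c1: data parity 1, sent cp 0 → mismatch
  c2: data parity 1, sent cp 1 → ok
  c3: data parity 1, sent cp 1 → ok
Exactly one row (r4) and one column (c1) fail → the flipped bit is at their intersection.

row 4, column 1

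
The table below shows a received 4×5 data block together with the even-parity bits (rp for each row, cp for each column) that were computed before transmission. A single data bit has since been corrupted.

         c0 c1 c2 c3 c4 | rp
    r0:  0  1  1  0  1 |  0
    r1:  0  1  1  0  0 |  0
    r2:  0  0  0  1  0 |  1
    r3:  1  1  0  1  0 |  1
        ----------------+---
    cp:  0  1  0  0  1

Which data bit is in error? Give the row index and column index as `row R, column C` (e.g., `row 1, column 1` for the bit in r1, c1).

row 0, column 0

Recompute each row's even parity and compare to rp:
  r0: data parity 1, sent rp 0 → mismatch
  r1: data parity 0, sent rp 0 → ok
  r2: data parity 1, sent rp 1 → ok
  r3: data parity 1, sent rp 1 → ok
Recompute each column's even parity and compare to cp:
  c0: data parity 1, sent cp 0 → mismatch
  c1: data parity 1, sent cp 1 → ok
  c2: data parity 0, sent cp 0 → ok
  c3: data parity 0, sent cp 0 → ok
  c4: data parity 1, sent cp 1 → ok
Exactly one row (r0) and one column (c0) fail → the flipped bit is at their intersection.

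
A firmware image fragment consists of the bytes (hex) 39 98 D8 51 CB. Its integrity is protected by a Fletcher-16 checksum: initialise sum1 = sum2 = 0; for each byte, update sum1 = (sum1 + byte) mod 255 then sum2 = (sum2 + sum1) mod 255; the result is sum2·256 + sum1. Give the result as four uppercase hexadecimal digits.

Running sums (mod 255):
  after byte 0 (39): sum1=57, sum2=57
  after byte 1 (98): sum1=209, sum2=11
  after byte 2 (D8): sum1=170, sum2=181
  after byte 3 (51): sum1=251, sum2=177
  after byte 4 (CB): sum1=199, sum2=121
Checksum = sum2·256 + sum1 = 121·256 + 199 = 31175 = 0x79C7.

79C7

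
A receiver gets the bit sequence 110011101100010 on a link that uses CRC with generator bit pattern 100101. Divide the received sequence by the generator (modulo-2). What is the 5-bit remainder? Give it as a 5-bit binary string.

Modulo-2 division of 110011101100010 by 100101:
  pos 0: 110011 XOR 100101 = 010110
  pos 1: 101101 XOR 100101 = 001000
  pos 3: 100001 XOR 100101 = 000100
  pos 6: 100100 XOR 100101 = 000001
Remainder = 01010 (nonzero — an error is detected).

01010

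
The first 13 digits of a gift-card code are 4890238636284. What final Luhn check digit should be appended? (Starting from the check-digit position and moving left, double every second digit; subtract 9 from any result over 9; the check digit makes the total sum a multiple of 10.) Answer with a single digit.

3

Partial digits right→left: 4 8 2 6 3 6 8 3 2 0 9 8 4
Double every second digit counting from the check-digit position (so the 1st, 3rd, 5th, ... of the partial from the right).
  doubled (with −9 where >9): 8 4 6 7 4 9 8 → sum 46
  kept as-is: 8 6 6 3 0 8 → sum 31
Total = 46 + 31 = 77.
Check digit = (10 − (77 mod 10)) mod 10 = 3.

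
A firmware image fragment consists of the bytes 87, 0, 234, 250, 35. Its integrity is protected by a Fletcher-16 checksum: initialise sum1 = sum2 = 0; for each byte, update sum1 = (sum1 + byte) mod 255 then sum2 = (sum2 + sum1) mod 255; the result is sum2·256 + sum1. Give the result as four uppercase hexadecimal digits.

8E60

Running sums (mod 255):
  after byte 0 (87): sum1=87, sum2=87
  after byte 1 (0): sum1=87, sum2=174
  after byte 2 (234): sum1=66, sum2=240
  after byte 3 (250): sum1=61, sum2=46
  after byte 4 (35): sum1=96, sum2=142
Checksum = sum2·256 + sum1 = 142·256 + 96 = 36448 = 0x8E60.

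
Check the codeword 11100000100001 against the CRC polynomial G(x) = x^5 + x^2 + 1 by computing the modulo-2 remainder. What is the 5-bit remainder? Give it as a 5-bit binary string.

Modulo-2 division of 11100000100001 by 100101:
  pos 0: 111000 XOR 100101 = 011101
  pos 1: 111010 XOR 100101 = 011111
  pos 2: 111110 XOR 100101 = 011011
  pos 3: 110111 XOR 100101 = 010010
  pos 4: 100100 XOR 100101 = 000001
Remainder = 10001 (nonzero — an error is detected).

10001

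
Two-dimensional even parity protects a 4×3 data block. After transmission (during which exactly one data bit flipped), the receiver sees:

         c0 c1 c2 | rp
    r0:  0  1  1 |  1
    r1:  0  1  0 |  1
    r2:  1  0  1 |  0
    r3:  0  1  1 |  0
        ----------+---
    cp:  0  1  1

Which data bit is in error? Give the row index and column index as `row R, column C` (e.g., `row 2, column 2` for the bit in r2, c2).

Recompute each row's even parity and compare to rp:
  r0: data parity 0, sent rp 1 → mismatch
  r1: data parity 1, sent rp 1 → ok
  r2: data parity 0, sent rp 0 → ok
  r3: data parity 0, sent rp 0 → ok
Recompute each column's even parity and compare to cp:
  c0: data parity 1, sent cp 0 → mismatch
  c1: data parity 1, sent cp 1 → ok
  c2: data parity 1, sent cp 1 → ok
Exactly one row (r0) and one column (c0) fail → the flipped bit is at their intersection.

row 0, column 0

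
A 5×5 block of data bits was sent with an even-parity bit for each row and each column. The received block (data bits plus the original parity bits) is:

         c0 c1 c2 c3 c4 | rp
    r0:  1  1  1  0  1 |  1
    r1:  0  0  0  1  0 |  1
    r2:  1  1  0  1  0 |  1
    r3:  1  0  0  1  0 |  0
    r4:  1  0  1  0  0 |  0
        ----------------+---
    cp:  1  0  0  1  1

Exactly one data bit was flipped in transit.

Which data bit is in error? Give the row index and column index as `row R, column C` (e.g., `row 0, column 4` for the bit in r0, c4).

row 0, column 0

Recompute each row's even parity and compare to rp:
  r0: data parity 0, sent rp 1 → mismatch
  r1: data parity 1, sent rp 1 → ok
  r2: data parity 1, sent rp 1 → ok
  r3: data parity 0, sent rp 0 → ok
  r4: data parity 0, sent rp 0 → ok
Recompute each column's even parity and compare to cp:
  c0: data parity 0, sent cp 1 → mismatch
  c1: data parity 0, sent cp 0 → ok
  c2: data parity 0, sent cp 0 → ok
  c3: data parity 1, sent cp 1 → ok
  c4: data parity 1, sent cp 1 → ok
Exactly one row (r0) and one column (c0) fail → the flipped bit is at their intersection.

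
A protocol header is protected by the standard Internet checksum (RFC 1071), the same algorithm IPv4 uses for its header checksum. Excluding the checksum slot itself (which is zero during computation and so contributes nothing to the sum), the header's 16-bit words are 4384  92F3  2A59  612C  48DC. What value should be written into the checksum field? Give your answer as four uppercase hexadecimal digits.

5526

One's-complement addition (fold any carry out of bit 15 back into bit 0):
  0x4384 + 0x92F3 = 0x0D677
  0xD677 + 0x2A59 = 0x100D0 → wrap carry → 0x00D1
  0x00D1 + 0x612C = 0x061FD
  0x61FD + 0x48DC = 0x0AAD9
One's-complement sum = 0xAAD9.
Checksum = ~0xAAD9 & 0xFFFF = 0x5526.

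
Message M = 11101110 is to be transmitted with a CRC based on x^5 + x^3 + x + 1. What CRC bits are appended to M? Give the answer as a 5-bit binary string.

Append 5 zeros: 1110111000000. Divide by 101011 (XOR where the leading bit is 1):
  pos 0: 111011 XOR 101011 = 010000
  pos 1: 100001 XOR 101011 = 001010
  pos 3: 101000 XOR 101011 = 000011
  pos 7: 110000 XOR 101011 = 011011
Remainder (last 5 bits) = 11011. This is the CRC / FCS.

11011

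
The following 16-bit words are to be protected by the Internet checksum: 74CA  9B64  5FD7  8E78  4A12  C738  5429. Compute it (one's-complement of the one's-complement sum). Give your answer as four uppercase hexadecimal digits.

One's-complement addition (fold any carry out of bit 15 back into bit 0):
  0x74CA + 0x9B64 = 0x1102E → wrap carry → 0x102F
  0x102F + 0x5FD7 = 0x07006
  0x7006 + 0x8E78 = 0x0FE7E
  0xFE7E + 0x4A12 = 0x14890 → wrap carry → 0x4891
  0x4891 + 0xC738 = 0x10FC9 → wrap carry → 0x0FCA
  0x0FCA + 0x5429 = 0x063F3
One's-complement sum = 0x63F3.
Checksum = ~0x63F3 & 0xFFFF = 0x9C0C.

9C0C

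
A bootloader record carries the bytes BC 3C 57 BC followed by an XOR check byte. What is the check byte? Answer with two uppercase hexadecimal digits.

XOR the bytes together:
  start with 0xBC
  0xBC ⊕ 0x3C = 0x80
  0x80 ⊕ 0x57 = 0xD7
  0xD7 ⊕ 0xBC = 0x6B

6B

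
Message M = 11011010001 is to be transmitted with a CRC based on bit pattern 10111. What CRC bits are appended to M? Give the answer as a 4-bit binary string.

0000

Append 4 zeros: 110110100010000. Divide by 10111 (XOR where the leading bit is 1):
  pos 0: 11011 XOR 10111 = 01100
  pos 1: 11000 XOR 10111 = 01111
  pos 2: 11111 XOR 10111 = 01000
  pos 3: 10000 XOR 10111 = 00111
  pos 5: 11100 XOR 10111 = 01011
  pos 6: 10111 XOR 10111 = 00000
Remainder (last 4 bits) = 0000. This is the CRC / FCS.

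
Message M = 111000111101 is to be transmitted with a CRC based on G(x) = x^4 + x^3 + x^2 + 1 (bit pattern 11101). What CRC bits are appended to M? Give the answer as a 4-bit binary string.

Append 4 zeros: 1110001111010000. Divide by 11101 (XOR where the leading bit is 1):
  pos 0: 11100 XOR 11101 = 00001
  pos 4: 10111 XOR 11101 = 01010
  pos 5: 10101 XOR 11101 = 01000
  pos 6: 10000 XOR 11101 = 01101
  pos 7: 11011 XOR 11101 = 00110
  pos 9: 11000 XOR 11101 = 00101
  pos 11: 10100 XOR 11101 = 01001
Remainder (last 4 bits) = 1001. This is the CRC / FCS.

1001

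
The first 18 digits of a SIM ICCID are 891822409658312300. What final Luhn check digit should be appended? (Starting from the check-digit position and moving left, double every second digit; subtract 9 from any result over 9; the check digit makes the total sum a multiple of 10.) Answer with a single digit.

Partial digits right→left: 0 0 3 2 1 3 8 5 6 9 0 4 2 2 8 1 9 8
Double every second digit counting from the check-digit position (so the 1st, 3rd, 5th, ... of the partial from the right).
  doubled (with −9 where >9): 0 6 2 7 3 0 4 7 9 → sum 38
  kept as-is: 0 2 3 5 9 4 2 1 8 → sum 34
Total = 38 + 34 = 72.
Check digit = (10 − (72 mod 10)) mod 10 = 8.

8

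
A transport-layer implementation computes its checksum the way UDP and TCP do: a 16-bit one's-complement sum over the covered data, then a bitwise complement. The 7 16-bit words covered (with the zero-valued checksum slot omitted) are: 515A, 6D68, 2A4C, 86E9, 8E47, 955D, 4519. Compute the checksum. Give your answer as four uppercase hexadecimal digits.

2749

One's-complement addition (fold any carry out of bit 15 back into bit 0):
  0x515A + 0x6D68 = 0x0BEC2
  0xBEC2 + 0x2A4C = 0x0E90E
  0xE90E + 0x86E9 = 0x16FF7 → wrap carry → 0x6FF8
  0x6FF8 + 0x8E47 = 0x0FE3F
  0xFE3F + 0x955D = 0x1939C → wrap carry → 0x939D
  0x939D + 0x4519 = 0x0D8B6
One's-complement sum = 0xD8B6.
Checksum = ~0xD8B6 & 0xFFFF = 0x2749.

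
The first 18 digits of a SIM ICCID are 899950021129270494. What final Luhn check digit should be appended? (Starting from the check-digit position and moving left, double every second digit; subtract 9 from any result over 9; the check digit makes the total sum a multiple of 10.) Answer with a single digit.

Partial digits right→left: 4 9 4 0 7 2 9 2 1 1 2 0 0 5 9 9 9 8
Double every second digit counting from the check-digit position (so the 1st, 3rd, 5th, ... of the partial from the right).
  doubled (with −9 where >9): 8 8 5 9 2 4 0 9 9 → sum 54
  kept as-is: 9 0 2 2 1 0 5 9 8 → sum 36
Total = 54 + 36 = 90.
Check digit = (10 − (90 mod 10)) mod 10 = 0.

0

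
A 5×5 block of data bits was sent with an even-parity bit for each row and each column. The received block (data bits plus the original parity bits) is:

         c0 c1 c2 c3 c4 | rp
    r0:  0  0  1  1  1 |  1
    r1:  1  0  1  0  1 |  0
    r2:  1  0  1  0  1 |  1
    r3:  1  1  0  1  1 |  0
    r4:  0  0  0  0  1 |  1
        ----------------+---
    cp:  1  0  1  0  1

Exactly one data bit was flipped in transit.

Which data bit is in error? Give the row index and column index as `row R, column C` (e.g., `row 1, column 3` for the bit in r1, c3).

Recompute each row's even parity and compare to rp:
  r0: data parity 1, sent rp 1 → ok
  r1: data parity 1, sent rp 0 → mismatch
  r2: data parity 1, sent rp 1 → ok
  r3: data parity 0, sent rp 0 → ok
  r4: data parity 1, sent rp 1 → ok
Recompute each column's even parity and compare to cp:
  c0: data parity 1, sent cp 1 → ok
  c1: data parity 1, sent cp 0 → mismatch
  c2: data parity 1, sent cp 1 → ok
  c3: data parity 0, sent cp 0 → ok
  c4: data parity 1, sent cp 1 → ok
Exactly one row (r1) and one column (c1) fail → the flipped bit is at their intersection.

row 1, column 1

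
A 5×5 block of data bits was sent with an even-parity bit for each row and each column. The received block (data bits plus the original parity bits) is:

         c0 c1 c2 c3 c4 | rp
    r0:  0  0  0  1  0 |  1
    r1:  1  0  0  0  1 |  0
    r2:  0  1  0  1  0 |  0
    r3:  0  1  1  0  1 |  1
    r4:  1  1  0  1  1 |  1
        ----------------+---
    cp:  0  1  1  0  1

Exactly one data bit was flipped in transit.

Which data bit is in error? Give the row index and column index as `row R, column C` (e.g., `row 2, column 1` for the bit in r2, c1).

Recompute each row's even parity and compare to rp:
  r0: data parity 1, sent rp 1 → ok
  r1: data parity 0, sent rp 0 → ok
  r2: data parity 0, sent rp 0 → ok
  r3: data parity 1, sent rp 1 → ok
  r4: data parity 0, sent rp 1 → mismatch
Recompute each column's even parity and compare to cp:
  c0: data parity 0, sent cp 0 → ok
  c1: data parity 1, sent cp 1 → ok
  c2: data parity 1, sent cp 1 → ok
  c3: data parity 1, sent cp 0 → mismatch
  c4: data parity 1, sent cp 1 → ok
Exactly one row (r4) and one column (c3) fail → the flipped bit is at their intersection.

row 4, column 3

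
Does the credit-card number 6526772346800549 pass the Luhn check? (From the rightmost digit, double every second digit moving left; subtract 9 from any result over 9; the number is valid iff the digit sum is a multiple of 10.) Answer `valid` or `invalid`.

From the right, keep odd positions and double even positions (subtract 9 from any doubled value over 9):
  doubled (positions 2,4,...): 8 0 7 8 4 5 4 3 → sum 39
  kept (positions 1,3,...): 9 5 0 6 3 7 6 5 → sum 41
Total = 80.
80 mod 10 = 0, so the number is valid.

valid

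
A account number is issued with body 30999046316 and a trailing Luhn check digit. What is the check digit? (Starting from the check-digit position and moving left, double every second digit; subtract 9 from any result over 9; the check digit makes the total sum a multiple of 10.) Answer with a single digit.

3

Partial digits right→left: 6 1 3 6 4 0 9 9 9 0 3
Double every second digit counting from the check-digit position (so the 1st, 3rd, 5th, ... of the partial from the right).
  doubled (with −9 where >9): 3 6 8 9 9 6 → sum 41
  kept as-is: 1 6 0 9 0 → sum 16
Total = 41 + 16 = 57.
Check digit = (10 − (57 mod 10)) mod 10 = 3.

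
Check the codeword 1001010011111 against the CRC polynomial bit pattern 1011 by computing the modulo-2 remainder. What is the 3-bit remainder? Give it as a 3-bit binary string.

000

Modulo-2 division of 1001010011111 by 1011:
  pos 0: 1001 XOR 1011 = 0010
  pos 2: 1001 XOR 1011 = 0010
  pos 4: 1000 XOR 1011 = 0011
  pos 6: 1111 XOR 1011 = 0100
  pos 7: 1001 XOR 1011 = 0010
  pos 9: 1011 XOR 1011 = 0000
Remainder = 000 (zero — the frame passes the CRC check).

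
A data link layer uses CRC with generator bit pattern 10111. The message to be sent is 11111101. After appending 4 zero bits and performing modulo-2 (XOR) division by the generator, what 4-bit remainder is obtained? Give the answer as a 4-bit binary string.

0100

Append 4 zeros: 111111010000. Divide by 10111 (XOR where the leading bit is 1):
  pos 0: 11111 XOR 10111 = 01000
  pos 1: 10001 XOR 10111 = 00110
  pos 3: 11001 XOR 10111 = 01110
  pos 4: 11100 XOR 10111 = 01011
  pos 5: 10110 XOR 10111 = 00001
Remainder (last 4 bits) = 0100. This is the CRC / FCS.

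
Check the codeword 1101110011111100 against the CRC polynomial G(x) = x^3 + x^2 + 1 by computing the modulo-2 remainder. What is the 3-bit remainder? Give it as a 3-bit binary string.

Modulo-2 division of 1101110011111100 by 1101:
  pos 0: 1101 XOR 1101 = 0000
  pos 4: 1100 XOR 1101 = 0001
  pos 7: 1111 XOR 1101 = 0010
  pos 9: 1011 XOR 1101 = 0110
  pos 10: 1101 XOR 1101 = 0000
Remainder = 000 (zero — the frame passes the CRC check).

000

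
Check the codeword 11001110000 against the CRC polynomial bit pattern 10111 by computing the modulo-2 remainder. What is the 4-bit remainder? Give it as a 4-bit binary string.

Modulo-2 division of 11001110000 by 10111:
  pos 0: 11001 XOR 10111 = 01110
  pos 1: 11101 XOR 10111 = 01010
  pos 2: 10101 XOR 10111 = 00010
  pos 5: 10000 XOR 10111 = 00111
Remainder = 1110 (nonzero — an error is detected).

1110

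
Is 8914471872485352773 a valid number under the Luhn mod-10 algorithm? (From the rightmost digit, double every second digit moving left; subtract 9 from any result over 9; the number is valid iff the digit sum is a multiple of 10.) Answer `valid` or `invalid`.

valid

From the right, keep odd positions and double even positions (subtract 9 from any doubled value over 9):
  doubled (positions 2,4,...): 5 4 6 7 4 7 5 8 9 → sum 55
  kept (positions 1,3,...): 3 7 5 5 4 7 1 4 1 8 → sum 45
Total = 100.
100 mod 10 = 0, so the number is valid.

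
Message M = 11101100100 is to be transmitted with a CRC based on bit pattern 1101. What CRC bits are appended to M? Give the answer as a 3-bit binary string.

111

Append 3 zeros: 11101100100000. Divide by 1101 (XOR where the leading bit is 1):
  pos 0: 1110 XOR 1101 = 0011
  pos 2: 1111 XOR 1101 = 0010
  pos 4: 1000 XOR 1101 = 0101
  pos 5: 1011 XOR 1101 = 0110
  pos 6: 1100 XOR 1101 = 0001
  pos 9: 1000 XOR 1101 = 0101
  pos 10: 1010 XOR 1101 = 0111
Remainder (last 3 bits) = 111. This is the CRC / FCS.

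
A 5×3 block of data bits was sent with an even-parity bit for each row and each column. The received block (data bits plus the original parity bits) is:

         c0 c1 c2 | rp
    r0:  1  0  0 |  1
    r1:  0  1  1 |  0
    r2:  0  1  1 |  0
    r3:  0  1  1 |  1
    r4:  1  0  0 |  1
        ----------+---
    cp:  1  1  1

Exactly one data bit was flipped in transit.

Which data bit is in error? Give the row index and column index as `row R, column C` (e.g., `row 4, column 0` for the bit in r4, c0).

Recompute each row's even parity and compare to rp:
  r0: data parity 1, sent rp 1 → ok
  r1: data parity 0, sent rp 0 → ok
  r2: data parity 0, sent rp 0 → ok
  r3: data parity 0, sent rp 1 → mismatch
  r4: data parity 1, sent rp 1 → ok
Recompute each column's even parity and compare to cp:
  c0: data parity 0, sent cp 1 → mismatch
  c1: data parity 1, sent cp 1 → ok
  c2: data parity 1, sent cp 1 → ok
Exactly one row (r3) and one column (c0) fail → the flipped bit is at their intersection.

row 3, column 0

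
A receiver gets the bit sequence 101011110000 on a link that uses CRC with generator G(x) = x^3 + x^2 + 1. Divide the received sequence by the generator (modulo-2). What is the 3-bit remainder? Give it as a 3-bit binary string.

000

Modulo-2 division of 101011110000 by 1101:
  pos 0: 1010 XOR 1101 = 0111
  pos 1: 1111 XOR 1101 = 0010
  pos 3: 1011 XOR 1101 = 0110
  pos 4: 1101 XOR 1101 = 0000
Remainder = 000 (zero — the frame passes the CRC check).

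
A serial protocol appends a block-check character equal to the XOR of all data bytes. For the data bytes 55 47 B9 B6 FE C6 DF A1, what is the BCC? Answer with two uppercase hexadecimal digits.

5B

XOR the bytes together:
  start with 0x55
  0x55 ⊕ 0x47 = 0x12
  0x12 ⊕ 0xB9 = 0xAB
  0xAB ⊕ 0xB6 = 0x1D
  0x1D ⊕ 0xFE = 0xE3
  0xE3 ⊕ 0xC6 = 0x25
  0x25 ⊕ 0xDF = 0xFA
  0xFA ⊕ 0xA1 = 0x5B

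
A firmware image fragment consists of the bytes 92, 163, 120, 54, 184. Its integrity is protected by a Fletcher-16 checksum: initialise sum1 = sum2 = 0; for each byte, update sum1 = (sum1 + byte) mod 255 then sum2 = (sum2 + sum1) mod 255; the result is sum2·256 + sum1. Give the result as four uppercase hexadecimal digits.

EA67

Running sums (mod 255):
  after byte 0 (92): sum1=92, sum2=92
  after byte 1 (163): sum1=0, sum2=92
  after byte 2 (120): sum1=120, sum2=212
  after byte 3 (54): sum1=174, sum2=131
  after byte 4 (184): sum1=103, sum2=234
Checksum = sum2·256 + sum1 = 234·256 + 103 = 60007 = 0xEA67.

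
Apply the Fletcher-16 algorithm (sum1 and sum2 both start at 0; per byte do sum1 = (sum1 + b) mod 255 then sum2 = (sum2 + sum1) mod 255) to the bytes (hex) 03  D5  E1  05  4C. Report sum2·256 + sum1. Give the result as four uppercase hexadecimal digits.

Running sums (mod 255):
  after byte 0 (03): sum1=3, sum2=3
  after byte 1 (D5): sum1=216, sum2=219
  after byte 2 (E1): sum1=186, sum2=150
  after byte 3 (05): sum1=191, sum2=86
  after byte 4 (4C): sum1=12, sum2=98
Checksum = sum2·256 + sum1 = 98·256 + 12 = 25100 = 0x620C.

620C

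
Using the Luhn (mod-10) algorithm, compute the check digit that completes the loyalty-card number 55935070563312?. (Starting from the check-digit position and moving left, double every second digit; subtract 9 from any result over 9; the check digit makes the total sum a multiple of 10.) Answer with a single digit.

Partial digits right→left: 2 1 3 3 6 5 0 7 0 5 3 9 5 5
Double every second digit counting from the check-digit position (so the 1st, 3rd, 5th, ... of the partial from the right).
  doubled (with −9 where >9): 4 6 3 0 0 6 1 → sum 20
  kept as-is: 1 3 5 7 5 9 5 → sum 35
Total = 20 + 35 = 55.
Check digit = (10 − (55 mod 10)) mod 10 = 5.

5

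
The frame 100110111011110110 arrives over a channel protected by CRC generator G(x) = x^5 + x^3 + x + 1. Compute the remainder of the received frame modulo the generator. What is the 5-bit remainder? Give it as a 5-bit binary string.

Modulo-2 division of 100110111011110110 by 101011:
  pos 0: 100110 XOR 101011 = 001101
  pos 2: 110111 XOR 101011 = 011100
  pos 3: 111001 XOR 101011 = 010010
  pos 4: 100100 XOR 101011 = 001111
  pos 6: 111111 XOR 101011 = 010100
  pos 7: 101001 XOR 101011 = 000010
  pos 11: 101011 XOR 101011 = 000000
Remainder = 00000 (zero — the frame passes the CRC check).

00000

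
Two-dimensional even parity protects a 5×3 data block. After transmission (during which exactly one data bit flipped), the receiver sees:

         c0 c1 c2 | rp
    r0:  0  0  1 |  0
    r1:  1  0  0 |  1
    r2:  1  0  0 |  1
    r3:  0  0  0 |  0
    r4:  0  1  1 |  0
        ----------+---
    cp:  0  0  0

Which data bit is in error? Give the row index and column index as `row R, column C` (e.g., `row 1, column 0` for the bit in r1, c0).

Recompute each row's even parity and compare to rp:
  r0: data parity 1, sent rp 0 → mismatch
  r1: data parity 1, sent rp 1 → ok
  r2: data parity 1, sent rp 1 → ok
  r3: data parity 0, sent rp 0 → ok
  r4: data parity 0, sent rp 0 → ok
Recompute each column's even parity and compare to cp:
  c0: data parity 0, sent cp 0 → ok
  c1: data parity 1, sent cp 0 → mismatch
  c2: data parity 0, sent cp 0 → ok
Exactly one row (r0) and one column (c1) fail → the flipped bit is at their intersection.

row 0, column 1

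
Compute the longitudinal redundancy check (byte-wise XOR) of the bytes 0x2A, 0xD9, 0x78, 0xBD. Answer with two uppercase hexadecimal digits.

XOR the bytes together:
  start with 0x2A
  0x2A ⊕ 0xD9 = 0xF3
  0xF3 ⊕ 0x78 = 0x8B
  0x8B ⊕ 0xBD = 0x36

36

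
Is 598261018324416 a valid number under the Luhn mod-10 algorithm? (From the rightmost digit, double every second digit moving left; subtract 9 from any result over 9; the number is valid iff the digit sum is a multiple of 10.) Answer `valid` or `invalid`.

invalid

From the right, keep odd positions and double even positions (subtract 9 from any doubled value over 9):
  doubled (positions 2,4,...): 2 8 6 2 2 4 9 → sum 33
  kept (positions 1,3,...): 6 4 2 8 0 6 8 5 → sum 39
Total = 72.
72 mod 10 = 2, so the number is invalid.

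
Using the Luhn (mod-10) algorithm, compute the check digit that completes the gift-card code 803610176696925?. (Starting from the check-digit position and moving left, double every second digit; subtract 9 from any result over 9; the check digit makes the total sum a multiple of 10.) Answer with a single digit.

4

Partial digits right→left: 5 2 9 6 9 6 6 7 1 0 1 6 3 0 8
Double every second digit counting from the check-digit position (so the 1st, 3rd, 5th, ... of the partial from the right).
  doubled (with −9 where >9): 1 9 9 3 2 2 6 7 → sum 39
  kept as-is: 2 6 6 7 0 6 0 → sum 27
Total = 39 + 27 = 66.
Check digit = (10 − (66 mod 10)) mod 10 = 4.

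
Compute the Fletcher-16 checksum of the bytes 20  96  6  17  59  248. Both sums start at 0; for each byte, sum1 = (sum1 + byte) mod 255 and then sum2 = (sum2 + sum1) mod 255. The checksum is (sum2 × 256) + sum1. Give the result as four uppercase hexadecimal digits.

15BF

Running sums (mod 255):
  after byte 0 (20): sum1=20, sum2=20
  after byte 1 (96): sum1=116, sum2=136
  after byte 2 (6): sum1=122, sum2=3
  after byte 3 (17): sum1=139, sum2=142
  after byte 4 (59): sum1=198, sum2=85
  after byte 5 (248): sum1=191, sum2=21
Checksum = sum2·256 + sum1 = 21·256 + 191 = 5567 = 0x15BF.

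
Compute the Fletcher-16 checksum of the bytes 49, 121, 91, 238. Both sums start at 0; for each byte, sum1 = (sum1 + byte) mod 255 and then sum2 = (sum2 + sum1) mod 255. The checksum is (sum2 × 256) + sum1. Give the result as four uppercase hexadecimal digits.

Running sums (mod 255):
  after byte 0 (49): sum1=49, sum2=49
  after byte 1 (121): sum1=170, sum2=219
  after byte 2 (91): sum1=6, sum2=225
  after byte 3 (238): sum1=244, sum2=214
Checksum = sum2·256 + sum1 = 214·256 + 244 = 55028 = 0xD6F4.

D6F4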